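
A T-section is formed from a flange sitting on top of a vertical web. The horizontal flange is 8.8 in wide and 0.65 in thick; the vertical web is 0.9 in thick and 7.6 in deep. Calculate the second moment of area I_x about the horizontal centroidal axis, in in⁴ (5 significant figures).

I_x ≈ 86.129 in⁴

Decompose the section into non-overlapping parts with the origin at the bottom-left of its bounding rectangle.
Flange: 8.8 × 0.65, A = 5.72 in², y = 7.925 in, Ī = 0.2013917 in⁴.
Web: 0.9 × 7.6, A = 6.84 in², y = 3.8 in, Ī = 32.9232 in⁴.
Centroid: ȳ = ΣA·y / ΣA = 5.678583 in.
Transfer each piece to the horizontal centroidal axis using Ī + A·d² with d = y − 5.678583:
  flange: d = 2.246417 in → contributes +29.06674 in⁴
  web: d = -1.878583 in → contributes +57.06206 in⁴
Total I = 86.12881 in⁴.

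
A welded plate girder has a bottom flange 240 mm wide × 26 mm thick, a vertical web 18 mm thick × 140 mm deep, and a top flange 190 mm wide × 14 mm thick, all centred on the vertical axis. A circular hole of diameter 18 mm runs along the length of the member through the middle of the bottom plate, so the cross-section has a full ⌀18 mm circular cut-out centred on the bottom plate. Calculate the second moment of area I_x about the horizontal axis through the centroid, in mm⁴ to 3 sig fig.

I_x ≈ 5.39 × 10⁷ mm⁴

Break the section into simple shapes (no overlaps), measuring from the bottom-left corner of the bounding box.
Bottom plate: 240 × 26, A = 6 240 mm², y = 13 mm, Ī = 351 520 mm⁴.
Web plate: 18 × 140, A = 2 520 mm², y = 96 mm, Ī = 4 116 000 mm⁴.
Top plate: 190 × 14, A = 2 660 mm², y = 173 mm, Ī = 43 447 mm⁴.
Hole (subtracted): ⌀18, A = 254.47 mm², y = 13 mm, Ī = 5 153 mm⁴.
Centroid: ȳ = ΣA·y / ΣA = 69.85 mm.
Transfer each piece to the horizontal axis through the centroid using Ī + A·d² with d = y − 69.85:
  bottom plate: d = -56.85 mm → contributes +20 518 689 mm⁴
  web plate: d = 26.15 mm → contributes +5 839 238 mm⁴
  top plate: d = 103.15 mm → contributes +28 345 662 mm⁴
  hole: d = -56.85 mm → contributes −827 576 mm⁴
Total I = 53 876 013 mm⁴.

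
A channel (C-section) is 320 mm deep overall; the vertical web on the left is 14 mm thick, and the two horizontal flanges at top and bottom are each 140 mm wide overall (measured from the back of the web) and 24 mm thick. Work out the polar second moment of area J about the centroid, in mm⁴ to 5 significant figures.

Split into non-overlapping primitives; take the origin at the lower-left of the bounding box.
Web: 14 × 320, A = 4 480 mm², y = 160 mm, Ī = 38 229 333 mm⁴.
Top flange (beyond web): 126 × 24, A = 3 024 mm², y = 308 mm, Ī = 145 152 mm⁴.
Bottom flange (beyond web): 126 × 24, A = 3 024 mm², y = 12 mm, Ī = 145 152 mm⁴.
By symmetry the centroid is at mid-height, ȳ = 160 mm.
Transfer each piece to the centroidal x-axis using Ī + A·d² with d = y − 160:
  web: d = 0 mm → contributes +38 229 333 mm⁴
  top flange (beyond web): d = 148 mm → contributes +66 382 848 mm⁴
  bottom flange (beyond web): d = -148 mm → contributes +66 382 848 mm⁴
Total I = 170 995 029 mm⁴.
For the y-axis: x̄ = 47.21277 mm.
Repeating about the centroidal y-axis gives I_y = 20 685 401 mm⁴.
Polar second moment: J = I_x + I_y = 191 680 430 mm⁴.

J ≈ 1.9168 × 10⁸ mm⁴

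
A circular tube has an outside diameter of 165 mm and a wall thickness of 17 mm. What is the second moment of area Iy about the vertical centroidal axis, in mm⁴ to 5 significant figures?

Iy ≈ 2.1927 × 10⁷ mm⁴

Decompose the section into non-overlapping parts with the origin at the bottom-left of its bounding rectangle.
Outer circle: ⌀165, A = 21382.46 mm², x = 82.5 mm, Ī = 36 383 601 mm⁴.
Bore (subtracted): ⌀131, A = 13478.22 mm², x = 82.5 mm, Ī = 14 456 231 mm⁴.
By symmetry the centroid is at mid-width, x̄ = 82.5 mm.
All pieces are centred on the vertical centroidal axis, so I = ΣĪ (holes subtracted) = 21 927 370 mm⁴.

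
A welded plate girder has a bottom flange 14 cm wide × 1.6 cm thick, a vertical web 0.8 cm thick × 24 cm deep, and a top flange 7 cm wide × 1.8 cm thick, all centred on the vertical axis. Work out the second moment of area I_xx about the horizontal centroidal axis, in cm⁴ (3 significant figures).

I_xx ≈ 6410 cm⁴

Decompose the section into non-overlapping parts with the origin at the bottom-left of its bounding rectangle.
Bottom plate: 14 × 1.6, A = 22.4 cm², y = 0.8 cm, Ī = 4.7787 cm⁴.
Web plate: 0.8 × 24, A = 19.2 cm², y = 13.6 cm, Ī = 921.6 cm⁴.
Top plate: 7 × 1.8, A = 12.6 cm², y = 26.5 cm, Ī = 3.402 cm⁴.
Centroid: ȳ = ΣA·y / ΣA = 11.309 cm.
Transfer each piece to the horizontal centroidal axis using Ī + A·d² with d = y − 11.309:
  bottom plate: d = -10.509 cm → contributes +2478.5 cm⁴
  web plate: d = 2.2911 cm → contributes +1022.4 cm⁴
  top plate: d = 15.191 cm → contributes +2911.1 cm⁴
Total I = 6 412 cm⁴.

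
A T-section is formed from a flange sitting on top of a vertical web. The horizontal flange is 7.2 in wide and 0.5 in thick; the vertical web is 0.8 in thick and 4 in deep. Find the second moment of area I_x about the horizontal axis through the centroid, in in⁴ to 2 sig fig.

I_x ≈ 13 in⁴

Decompose the section into non-overlapping parts with the origin at the bottom-left of its bounding rectangle.
Flange: 7.2 × 0.5, A = 3.6 in², y = 4.25 in, Ī = 0.075 in⁴.
Web: 0.8 × 4, A = 3.2 in², y = 2 in, Ī = 4.267 in⁴.
Centroid: ȳ = ΣA·y / ΣA = 3.191 in.
Transfer each piece to the horizontal axis through the centroid using Ī + A·d² with d = y − 3.191:
  flange: d = 1.059 in → contributes +4.111 in⁴
  web: d = -1.191 in → contributes +8.807 in⁴
Total I = 12.92 in⁴.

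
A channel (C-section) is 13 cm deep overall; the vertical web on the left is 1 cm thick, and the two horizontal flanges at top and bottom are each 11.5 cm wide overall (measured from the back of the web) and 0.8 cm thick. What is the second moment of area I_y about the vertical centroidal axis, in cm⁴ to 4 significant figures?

Break the section into simple shapes (no overlaps), measuring from the bottom-left corner of the bounding box.
Web: 1 × 13, A = 13 cm², x = 0.5 cm, Ī = 1.08333 cm⁴.
Top flange (beyond web): 10.5 × 0.8, A = 8.4 cm², x = 6.25 cm, Ī = 77.175 cm⁴.
Bottom flange (beyond web): 10.5 × 0.8, A = 8.4 cm², x = 6.25 cm, Ī = 77.175 cm⁴.
Centroid: x̄ = ΣA·x / ΣA = 3.74161 cm.
Transfer each piece to the vertical centroidal axis using Ī + A·d² with d = x − 3.74161:
  web: d = -3.24161 cm → contributes +137.688 cm⁴
  top flange (beyond web): d = 2.50839 cm → contributes +130.028 cm⁴
  bottom flange (beyond web): d = 2.50839 cm → contributes +130.028 cm⁴
Total I = 397.744 cm⁴.

I_y ≈ 397.7 cm⁴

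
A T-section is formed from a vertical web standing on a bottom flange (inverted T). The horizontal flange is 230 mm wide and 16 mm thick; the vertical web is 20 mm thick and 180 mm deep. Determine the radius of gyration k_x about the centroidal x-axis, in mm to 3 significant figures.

Break the section into simple shapes (no overlaps), measuring from the bottom-left corner of the bounding box.
Flange: 230 × 16, A = 3 680 mm², y = 8 mm, Ī = 78 507 mm⁴.
Web: 20 × 180, A = 3 600 mm², y = 106 mm, Ī = 9 720 000 mm⁴.
Centroid: ȳ = ΣA·y / ΣA = 56.462 mm.
Transfer each piece to the centroidal x-axis using Ī + A·d² with d = y − 56.462:
  flange: d = -48.462 mm → contributes +8 721 063 mm⁴
  web: d = 49.538 mm → contributes +18 554 613 mm⁴
Total I = 27 275 676 mm⁴.
Radius of gyration: k = √(I/A) = √(27 275 676 / 7 280) = 61.21 mm.

k_x ≈ 61.2 mm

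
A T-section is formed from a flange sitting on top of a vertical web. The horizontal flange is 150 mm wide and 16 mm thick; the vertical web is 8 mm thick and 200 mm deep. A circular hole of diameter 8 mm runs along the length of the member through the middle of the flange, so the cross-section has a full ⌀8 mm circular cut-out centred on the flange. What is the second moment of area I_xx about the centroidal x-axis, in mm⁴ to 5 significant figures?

I_xx ≈ 1.6487 × 10⁷ mm⁴

Break the section into simple shapes (no overlaps), measuring from the bottom-left corner of the bounding box.
Flange: 150 × 16, A = 2 400 mm², y = 208 mm, Ī = 51 200 mm⁴.
Web: 8 × 200, A = 1 600 mm², y = 100 mm, Ī = 5 333 333 mm⁴.
Hole (subtracted): ⌀8, A = 50.26548 mm², y = 208 mm, Ī = 201.0619 mm⁴.
Centroid: ȳ = ΣA·y / ΣA = 164.2502 mm.
Transfer each piece to the centroidal x-axis using Ī + A·d² with d = y − 164.2502:
  flange: d = 43.74978 mm → contributes +4 644 903 mm⁴
  web: d = -64.25022 mm → contributes +11 938 279 mm⁴
  hole: d = 43.74978 mm → contributes −96411.35 mm⁴
Total I = 16 486 771 mm⁴.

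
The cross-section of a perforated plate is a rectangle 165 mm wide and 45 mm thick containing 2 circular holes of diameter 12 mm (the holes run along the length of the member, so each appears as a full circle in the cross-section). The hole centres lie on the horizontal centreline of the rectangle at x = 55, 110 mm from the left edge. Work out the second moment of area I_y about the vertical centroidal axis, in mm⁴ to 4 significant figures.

Split into non-overlapping primitives; take the origin at the lower-left of the bounding box.
Plate: 165 × 45, A = 7 425 mm², x = 82.5 mm, Ī = 16 845 469 mm⁴.
Hole 1 (subtracted): ⌀12, A = 113.097 mm², x = 55 mm, Ī = 1017.88 mm⁴.
Hole 2 (subtracted): ⌀12, A = 113.097 mm², x = 110 mm, Ī = 1017.88 mm⁴.
By symmetry the centroid is at mid-width, x̄ = 82.5 mm.
Transfer each piece to the vertical centroidal axis using Ī + A·d² with d = x − 82.5:
  plate: d = 0 mm → contributes +16 845 469 mm⁴
  hole 1: d = -27.5 mm → contributes −86547.7 mm⁴
  hole 2: d = 27.5 mm → contributes −86547.7 mm⁴
Total I = 16 672 373 mm⁴.

I_y ≈ 1.667 × 10⁷ mm⁴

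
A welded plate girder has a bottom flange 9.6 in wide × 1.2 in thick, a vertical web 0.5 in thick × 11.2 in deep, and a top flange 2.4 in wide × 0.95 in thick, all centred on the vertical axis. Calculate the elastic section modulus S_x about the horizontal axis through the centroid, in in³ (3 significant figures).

S_x ≈ 43.7 in³

Break the section into simple shapes (no overlaps), measuring from the bottom-left corner of the bounding box.
Bottom plate: 9.6 × 1.2, A = 11.52 in², y = 0.6 in, Ī = 1.3824 in⁴.
Web plate: 0.5 × 11.2, A = 5.6 in², y = 6.8 in, Ī = 58.539 in⁴.
Top plate: 2.4 × 0.95, A = 2.28 in², y = 12.875 in, Ī = 0.17148 in⁴.
Centroid: ȳ = ΣA·y / ΣA = 3.8323 in.
Transfer each piece to the horizontal axis through the centroid using Ī + A·d² with d = y − 3.8323:
  bottom plate: d = -3.2323 in → contributes +121.74 in⁴
  web plate: d = 2.9677 in → contributes +107.86 in⁴
  top plate: d = 9.0427 in → contributes +186.61 in⁴
Total I = 416.21 in⁴.
Extreme fibre distance c = 9.5177 in; S = I/c = 43.73 in³.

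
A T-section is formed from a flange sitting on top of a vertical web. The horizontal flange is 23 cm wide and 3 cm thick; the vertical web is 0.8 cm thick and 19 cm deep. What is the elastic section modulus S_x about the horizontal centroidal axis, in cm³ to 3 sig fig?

S_x ≈ 109 cm³

Split into non-overlapping primitives; take the origin at the lower-left of the bounding box.
Flange: 23 × 3, A = 69 cm², y = 20.5 cm, Ī = 51.75 cm⁴.
Web: 0.8 × 19, A = 15.2 cm², y = 9.5 cm, Ī = 457.27 cm⁴.
Centroid: ȳ = ΣA·y / ΣA = 18.514 cm.
Transfer each piece to the horizontal centroidal axis using Ī + A·d² with d = y − 18.514:
  flange: d = 1.9857 cm → contributes +323.83 cm⁴
  web: d = -9.0143 cm → contributes +1692.4 cm⁴
Total I = 2016.2 cm⁴.
Extreme fibre distance c = 18.514 cm; S = I/c = 108.9 cm³.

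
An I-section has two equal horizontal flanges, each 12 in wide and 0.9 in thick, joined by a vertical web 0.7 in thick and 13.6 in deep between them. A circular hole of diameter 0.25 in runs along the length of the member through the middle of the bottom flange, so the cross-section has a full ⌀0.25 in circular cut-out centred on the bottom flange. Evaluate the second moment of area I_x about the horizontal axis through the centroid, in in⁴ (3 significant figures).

I_x ≈ 1280 in⁴

Split into non-overlapping primitives; take the origin at the lower-left of the bounding box.
Bottom flange: 12 × 0.9, A = 10.8 in², y = 0.45 in, Ī = 0.729 in⁴.
Web: 0.7 × 13.6, A = 9.52 in², y = 7.7 in, Ī = 146.73 in⁴.
Top flange: 12 × 0.9, A = 10.8 in², y = 14.95 in, Ī = 0.729 in⁴.
Hole (subtracted): ⌀0.25, A = 0.049087 in², y = 0.45 in, Ī = 0.00019175 in⁴.
Centroid: ȳ = ΣA·y / ΣA = 7.7115 in.
Transfer each piece to the horizontal axis through the centroid using Ī + A·d² with d = y − 7.7115:
  bottom flange: d = -7.2615 in → contributes +570.2 in⁴
  web: d = -0.011454 in → contributes +146.74 in⁴
  top flange: d = 7.2385 in → contributes +566.61 in⁴
  hole: d = -7.2615 in → contributes −2.5885 in⁴
Total I = 1 281 in⁴.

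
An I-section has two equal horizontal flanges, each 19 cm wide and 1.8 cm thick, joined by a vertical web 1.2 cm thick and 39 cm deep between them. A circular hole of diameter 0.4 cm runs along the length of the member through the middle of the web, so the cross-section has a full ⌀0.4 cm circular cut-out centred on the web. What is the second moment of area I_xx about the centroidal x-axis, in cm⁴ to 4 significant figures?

I_xx ≈ 3.442 × 10⁴ cm⁴

Treat the section as a set of non-overlapping primitives; coordinates are from the bounding-box lower-left.
Bottom flange: 19 × 1.8, A = 34.2 cm², y = 0.9 cm, Ī = 9.234 cm⁴.
Web: 1.2 × 39, A = 46.8 cm², y = 21.3 cm, Ī = 5931.9 cm⁴.
Top flange: 19 × 1.8, A = 34.2 cm², y = 41.7 cm, Ī = 9.234 cm⁴.
Hole (subtracted): ⌀0.4, A = 0.125664 cm², y = 21.3 cm, Ī = 0.00125664 cm⁴.
By symmetry the centroid is at mid-height, ȳ = 21.3 cm.
Transfer each piece to the centroidal x-axis using Ī + A·d² with d = y − 21.3:
  bottom flange: d = -20.4 cm → contributes +14241.9 cm⁴
  web: d = 0 cm → contributes +5931.9 cm⁴
  top flange: d = 20.4 cm → contributes +14241.9 cm⁴
  hole: d = 0 cm → contributes −0.00125664 cm⁴
Total I = 34415.7 cm⁴.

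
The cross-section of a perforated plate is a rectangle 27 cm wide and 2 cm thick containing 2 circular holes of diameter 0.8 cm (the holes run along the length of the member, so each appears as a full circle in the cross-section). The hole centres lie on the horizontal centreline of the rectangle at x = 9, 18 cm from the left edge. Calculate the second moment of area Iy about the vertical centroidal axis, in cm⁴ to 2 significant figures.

Decompose the section into non-overlapping parts with the origin at the bottom-left of its bounding rectangle.
Plate: 27 × 2, A = 54 cm², x = 13.5 cm, Ī = 3 281 cm⁴.
Hole 1 (subtracted): ⌀0.8, A = 0.5027 cm², x = 9 cm, Ī = 0.02011 cm⁴.
Hole 2 (subtracted): ⌀0.8, A = 0.5027 cm², x = 18 cm, Ī = 0.02011 cm⁴.
By symmetry the centroid is at mid-width, x̄ = 13.5 cm.
Transfer each piece to the vertical centroidal axis using Ī + A·d² with d = x − 13.5:
  plate: d = 0 cm → contributes +3 281 cm⁴
  hole 1: d = -4.5 cm → contributes −10.2 cm⁴
  hole 2: d = 4.5 cm → contributes −10.2 cm⁴
Total I = 3 260 cm⁴.

Iy ≈ 3300 cm⁴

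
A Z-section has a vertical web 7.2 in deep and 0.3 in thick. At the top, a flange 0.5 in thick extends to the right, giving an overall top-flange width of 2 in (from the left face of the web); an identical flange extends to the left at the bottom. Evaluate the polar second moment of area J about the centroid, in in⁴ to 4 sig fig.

J ≈ 30.57 in⁴

Split into non-overlapping primitives; take the origin at the lower-left of the bounding box.
Web: 0.3 × 7.2, A = 2.16 in², y = 3.6 in, Ī = 9.3312 in⁴.
Top flange (beyond web): 1.7 × 0.5, A = 0.85 in², y = 6.95 in, Ī = 0.0177083 in⁴.
Bottom flange (beyond web): 1.7 × 0.5, A = 0.85 in², y = 0.25 in, Ī = 0.0177083 in⁴.
Centroid: ȳ = ΣA·y / ΣA = 3.6 in.
Transfer each piece to the centroidal x-axis using Ī + A·d² with d = y − 3.6:
  web: d = 0 in → contributes +9.3312 in⁴
  top flange (beyond web): d = 3.35 in → contributes +9.55683 in⁴
  bottom flange (beyond web): d = -3.35 in → contributes +9.55683 in⁴
Total I = 28.4449 in⁴.
For the y-axis: x̄ = 1.85 in.
Repeating about the centroidal y-axis gives I_y = 2.12562 in⁴.
Polar second moment: J = I_x + I_y = 30.5705 in⁴.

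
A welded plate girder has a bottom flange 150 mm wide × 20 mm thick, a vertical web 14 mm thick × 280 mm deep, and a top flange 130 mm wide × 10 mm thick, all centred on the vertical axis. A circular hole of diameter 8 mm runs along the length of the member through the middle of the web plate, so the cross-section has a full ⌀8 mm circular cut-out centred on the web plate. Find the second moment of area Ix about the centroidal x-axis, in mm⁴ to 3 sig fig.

Ix ≈ 1.12 × 10⁸ mm⁴

Treat the section as a set of non-overlapping primitives; coordinates are from the bounding-box lower-left.
Bottom plate: 150 × 20, A = 3 000 mm², y = 10 mm, Ī = 100 000 mm⁴.
Web plate: 14 × 280, A = 3 920 mm², y = 160 mm, Ī = 25 610 667 mm⁴.
Top plate: 130 × 10, A = 1 300 mm², y = 305 mm, Ī = 10 833 mm⁴.
Hole (subtracted): ⌀8, A = 50.265 mm², y = 160 mm, Ī = 201.06 mm⁴.
Centroid: ȳ = ΣA·y / ΣA = 127.99 mm.
Transfer each piece to the centroidal x-axis using Ī + A·d² with d = y − 127.99:
  bottom plate: d = -117.99 mm → contributes +41 866 064 mm⁴
  web plate: d = 32.008 mm → contributes +29 626 850 mm⁴
  top plate: d = 177.01 mm → contributes +40 742 392 mm⁴
  hole: d = 32.008 mm → contributes −51 700 mm⁴
Total I = 112 183 607 mm⁴.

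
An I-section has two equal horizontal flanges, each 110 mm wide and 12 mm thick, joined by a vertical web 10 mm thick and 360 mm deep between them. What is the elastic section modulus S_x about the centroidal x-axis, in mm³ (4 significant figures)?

Decompose the section into non-overlapping parts with the origin at the bottom-left of its bounding rectangle.
Bottom flange: 110 × 12, A = 1 320 mm², y = 6 mm, Ī = 15 840 mm⁴.
Web: 10 × 360, A = 3 600 mm², y = 192 mm, Ī = 38 880 000 mm⁴.
Top flange: 110 × 12, A = 1 320 mm², y = 378 mm, Ī = 15 840 mm⁴.
By symmetry the centroid is at mid-height, ȳ = 192 mm.
Transfer each piece to the centroidal x-axis using Ī + A·d² with d = y − 192:
  bottom flange: d = -186 mm → contributes +45 682 560 mm⁴
  web: d = 0 mm → contributes +38 880 000 mm⁴
  top flange: d = 186 mm → contributes +45 682 560 mm⁴
Total I = 130 245 120 mm⁴.
Extreme fibre distance c = 192 mm; S = I/c = 678 360 mm³.

S_x ≈ 6.784 × 10⁵ mm³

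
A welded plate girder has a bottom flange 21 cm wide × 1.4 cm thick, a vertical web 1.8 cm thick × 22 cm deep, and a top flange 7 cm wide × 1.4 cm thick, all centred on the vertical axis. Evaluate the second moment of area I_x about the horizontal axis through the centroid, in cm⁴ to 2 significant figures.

Decompose the section into non-overlapping parts with the origin at the bottom-left of its bounding rectangle.
Bottom plate: 21 × 1.4, A = 29.4 cm², y = 0.7 cm, Ī = 4.802 cm⁴.
Web plate: 1.8 × 22, A = 39.6 cm², y = 12.4 cm, Ī = 1 597 cm⁴.
Top plate: 7 × 1.4, A = 9.8 cm², y = 24.1 cm, Ī = 1.601 cm⁴.
Centroid: ȳ = ΣA·y / ΣA = 9.49 cm.
Transfer each piece to the horizontal axis through the centroid using Ī + A·d² with d = y − 9.49:
  bottom plate: d = -8.79 cm → contributes +2 276 cm⁴
  web plate: d = 2.91 cm → contributes +1 933 cm⁴
  top plate: d = 14.61 cm → contributes +2 093 cm⁴
Total I = 6 302 cm⁴.

I_x ≈ 6300 cm⁴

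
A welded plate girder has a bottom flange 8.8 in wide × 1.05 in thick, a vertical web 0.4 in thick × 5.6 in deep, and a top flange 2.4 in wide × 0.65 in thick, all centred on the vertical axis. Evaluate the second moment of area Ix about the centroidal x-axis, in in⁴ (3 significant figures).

Ix ≈ 72.9 in⁴

Treat the section as a set of non-overlapping primitives; coordinates are from the bounding-box lower-left.
Bottom plate: 8.8 × 1.05, A = 9.24 in², y = 0.525 in, Ī = 0.84893 in⁴.
Web plate: 0.4 × 5.6, A = 2.24 in², y = 3.85 in, Ī = 5.8539 in⁴.
Top plate: 2.4 × 0.65, A = 1.56 in², y = 6.975 in, Ī = 0.054925 in⁴.
Centroid: ȳ = ΣA·y / ΣA = 1.8678 in.
Transfer each piece to the centroidal x-axis using Ī + A·d² with d = y − 1.8678:
  bottom plate: d = -1.3428 in → contributes +17.509 in⁴
  web plate: d = 1.9822 in → contributes +14.655 in⁴
  top plate: d = 5.1072 in → contributes +40.745 in⁴
Total I = 72.91 in⁴.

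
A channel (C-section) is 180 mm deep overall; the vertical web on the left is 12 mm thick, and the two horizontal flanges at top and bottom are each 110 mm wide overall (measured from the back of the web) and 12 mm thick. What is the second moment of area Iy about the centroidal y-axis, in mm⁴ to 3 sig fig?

Break the section into simple shapes (no overlaps), measuring from the bottom-left corner of the bounding box.
Web: 12 × 180, A = 2 160 mm², x = 6 mm, Ī = 25 920 mm⁴.
Top flange (beyond web): 98 × 12, A = 1 176 mm², x = 61 mm, Ī = 941 192 mm⁴.
Bottom flange (beyond web): 98 × 12, A = 1 176 mm², x = 61 mm, Ī = 941 192 mm⁴.
Centroid: x̄ = ΣA·x / ΣA = 34.67 mm.
Transfer each piece to the centroidal y-axis using Ī + A·d² with d = x − 34.67:
  web: d = -28.67 mm → contributes +1 801 399 mm⁴
  top flange (beyond web): d = 26.33 mm → contributes +1 756 463 mm⁴
  bottom flange (beyond web): d = 26.33 mm → contributes +1 756 463 mm⁴
Total I = 5 314 325 mm⁴.

Iy ≈ 5.31 × 10⁶ mm⁴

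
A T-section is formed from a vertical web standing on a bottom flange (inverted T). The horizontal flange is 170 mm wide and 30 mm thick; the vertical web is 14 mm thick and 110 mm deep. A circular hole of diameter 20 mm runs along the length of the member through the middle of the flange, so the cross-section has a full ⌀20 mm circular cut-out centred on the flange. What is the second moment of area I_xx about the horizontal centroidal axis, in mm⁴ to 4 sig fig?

Decompose the section into non-overlapping parts with the origin at the bottom-left of its bounding rectangle.
Flange: 170 × 30, A = 5 100 mm², y = 15 mm, Ī = 382 500 mm⁴.
Web: 14 × 110, A = 1 540 mm², y = 85 mm, Ī = 1 552 833 mm⁴.
Hole (subtracted): ⌀20, A = 314.159 mm², y = 15 mm, Ī = 7853.98 mm⁴.
Centroid: ȳ = ΣA·y / ΣA = 32.0412 mm.
Transfer each piece to the horizontal centroidal axis using Ī + A·d² with d = y − 32.0412:
  flange: d = -17.0412 mm → contributes +1 863 555 mm⁴
  web: d = 52.9588 mm → contributes +5 871 968 mm⁴
  hole: d = -17.0412 mm → contributes −99086.8 mm⁴
Total I = 7 636 437 mm⁴.

I_xx ≈ 7.636 × 10⁶ mm⁴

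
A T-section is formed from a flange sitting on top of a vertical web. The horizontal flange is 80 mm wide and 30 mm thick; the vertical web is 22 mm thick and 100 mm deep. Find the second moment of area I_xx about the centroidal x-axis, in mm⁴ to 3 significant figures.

Decompose the section into non-overlapping parts with the origin at the bottom-left of its bounding rectangle.
Flange: 80 × 30, A = 2 400 mm², y = 115 mm, Ī = 180 000 mm⁴.
Web: 22 × 100, A = 2 200 mm², y = 50 mm, Ī = 1 833 333 mm⁴.
Centroid: ȳ = ΣA·y / ΣA = 83.913 mm.
Transfer each piece to the centroidal x-axis using Ī + A·d² with d = y − 83.913:
  flange: d = 31.087 mm → contributes +2 499 357 mm⁴
  web: d = -33.913 mm → contributes +4 363 541 mm⁴
Total I = 6 862 899 mm⁴.

I_xx ≈ 6.86 × 10⁶ mm⁴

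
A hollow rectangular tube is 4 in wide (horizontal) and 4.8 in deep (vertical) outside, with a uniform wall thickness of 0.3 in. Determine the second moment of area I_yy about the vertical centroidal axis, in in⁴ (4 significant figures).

I_yy ≈ 11.84 in⁴

Break the section into simple shapes (no overlaps), measuring from the bottom-left corner of the bounding box.
Outer rectangle: 4 × 4.8, A = 19.2 in², x = 2 in, Ī = 25.6 in⁴.
Inner void (subtracted): 3.4 × 4.2, A = 14.28 in², x = 2 in, Ī = 13.7564 in⁴.
By symmetry the centroid is at mid-width, x̄ = 2 in.
All pieces are centred on the vertical centroidal axis, so I = ΣĪ (holes subtracted) = 11.8436 in⁴.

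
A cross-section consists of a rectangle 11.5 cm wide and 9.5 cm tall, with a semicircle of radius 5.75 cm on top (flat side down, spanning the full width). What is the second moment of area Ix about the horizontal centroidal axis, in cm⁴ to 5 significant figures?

Ix ≈ 2761.6 cm⁴

Treat the section as a set of non-overlapping primitives; coordinates are from the bounding-box lower-left.
Rectangular body: 11.5 × 9.5, A = 109.25 cm², y = 4.75 cm, Ī = 821.651 cm⁴.
Semicircular cap: semicircle r = 5.75, A = 51.93445 cm², y = 11.94038 cm, Ī = 119.9785 cm⁴.
Centroid: ȳ = ΣA·y / ΣA = 7.066776 cm.
Transfer each piece to the horizontal centroidal axis using Ī + A·d² with d = y − 7.066776:
  rectangular body: d = -2.316776 cm → contributes +1408.045 cm⁴
  semicircular cap: d = 4.8736 cm → contributes +1353.524 cm⁴
Total I = 2761.569 cm⁴.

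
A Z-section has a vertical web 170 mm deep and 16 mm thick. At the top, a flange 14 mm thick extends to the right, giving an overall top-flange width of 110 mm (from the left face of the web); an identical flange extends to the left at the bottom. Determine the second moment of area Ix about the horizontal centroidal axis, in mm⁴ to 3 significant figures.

Decompose the section into non-overlapping parts with the origin at the bottom-left of its bounding rectangle.
Web: 16 × 170, A = 2 720 mm², y = 85 mm, Ī = 6 550 667 mm⁴.
Top flange (beyond web): 94 × 14, A = 1 316 mm², y = 163 mm, Ī = 21 495 mm⁴.
Bottom flange (beyond web): 94 × 14, A = 1 316 mm², y = 7 mm, Ī = 21 495 mm⁴.
Centroid: ȳ = ΣA·y / ΣA = 85 mm.
Transfer each piece to the horizontal centroidal axis using Ī + A·d² with d = y − 85:
  web: d = 0 mm → contributes +6 550 667 mm⁴
  top flange (beyond web): d = 78 mm → contributes +8 028 039 mm⁴
  bottom flange (beyond web): d = -78 mm → contributes +8 028 039 mm⁴
Total I = 22 606 744 mm⁴.

Ix ≈ 2.26 × 10⁷ mm⁴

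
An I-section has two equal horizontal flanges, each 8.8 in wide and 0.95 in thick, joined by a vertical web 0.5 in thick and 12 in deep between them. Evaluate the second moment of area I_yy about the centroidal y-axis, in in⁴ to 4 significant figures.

Treat the section as a set of non-overlapping primitives; coordinates are from the bounding-box lower-left.
Bottom flange: 8.8 × 0.95, A = 8.36 in², x = 4.4 in, Ī = 53.9499 in⁴.
Web: 0.5 × 12, A = 6 in², x = 4.4 in, Ī = 0.125 in⁴.
Top flange: 8.8 × 0.95, A = 8.36 in², x = 4.4 in, Ī = 53.9499 in⁴.
By symmetry the centroid is at mid-width, x̄ = 4.4 in.
All pieces are centred on the centroidal y-axis, so I = ΣĪ = 108.025 in⁴.

I_yy ≈ 108.0 in⁴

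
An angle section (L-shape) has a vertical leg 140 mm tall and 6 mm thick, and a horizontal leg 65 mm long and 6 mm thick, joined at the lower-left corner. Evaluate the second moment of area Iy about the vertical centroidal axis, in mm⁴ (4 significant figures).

Break the section into simple shapes (no overlaps), measuring from the bottom-left corner of the bounding box.
Vertical leg: 6 × 140, A = 840 mm², x = 3 mm, Ī = 2 520 mm⁴.
Horizontal leg (remainder): 59 × 6, A = 354 mm², x = 35.5 mm, Ī = 102 690 mm⁴.
Centroid: x̄ = ΣA·x / ΣA = 12.6357 mm.
Transfer each piece to the vertical centroidal axis using Ī + A·d² with d = x − 12.6357:
  vertical leg: d = -9.63568 mm → contributes +80510.9 mm⁴
  horizontal leg (remainder): d = 22.8643 mm → contributes +287 753 mm⁴
Total I = 368 264 mm⁴.

Iy ≈ 3.683 × 10⁵ mm⁴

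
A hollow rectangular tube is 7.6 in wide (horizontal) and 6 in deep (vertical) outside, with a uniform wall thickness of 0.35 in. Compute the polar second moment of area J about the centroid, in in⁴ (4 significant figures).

J ≈ 125.6 in⁴

Break the section into simple shapes (no overlaps), measuring from the bottom-left corner of the bounding box.
Outer rectangle: 7.6 × 6, A = 45.6 in², y = 3 in, Ī = 136.8 in⁴.
Inner void (subtracted): 6.9 × 5.3, A = 36.57 in², y = 3 in, Ī = 85.6043 in⁴.
By symmetry the centroid is at mid-height, ȳ = 3 in.
All pieces are centred on the centroidal x-axis, so I = ΣĪ (holes subtracted) = 51.1957 in⁴.
Repeating about the centroidal y-axis gives I_y = 74.3965 in⁴.
Polar second moment: J = I_x + I_y = 125.592 in⁴.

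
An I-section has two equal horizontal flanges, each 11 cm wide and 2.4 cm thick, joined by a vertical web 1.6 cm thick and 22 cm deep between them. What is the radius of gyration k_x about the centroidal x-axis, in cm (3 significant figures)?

Treat the section as a set of non-overlapping primitives; coordinates are from the bounding-box lower-left.
Bottom flange: 11 × 2.4, A = 26.4 cm², y = 1.2 cm, Ī = 12.672 cm⁴.
Web: 1.6 × 22, A = 35.2 cm², y = 13.4 cm, Ī = 1419.7 cm⁴.
Top flange: 11 × 2.4, A = 26.4 cm², y = 25.6 cm, Ī = 12.672 cm⁴.
By symmetry the centroid is at mid-height, ȳ = 13.4 cm.
Transfer each piece to the centroidal x-axis using Ī + A·d² with d = y − 13.4:
  bottom flange: d = -12.2 cm → contributes +3 942 cm⁴
  web: d = 0 cm → contributes +1419.7 cm⁴
  top flange: d = 12.2 cm → contributes +3 942 cm⁴
Total I = 9303.8 cm⁴.
Radius of gyration: k = √(I/A) = √(9303.8 / 88) = 10.282 cm.

k_x ≈ 10.3 cm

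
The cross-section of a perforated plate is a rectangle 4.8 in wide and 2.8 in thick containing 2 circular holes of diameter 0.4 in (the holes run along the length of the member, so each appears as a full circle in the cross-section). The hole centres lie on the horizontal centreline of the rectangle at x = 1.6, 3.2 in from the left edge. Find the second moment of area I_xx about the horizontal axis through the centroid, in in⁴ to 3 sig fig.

I_xx ≈ 8.78 in⁴

Split into non-overlapping primitives; take the origin at the lower-left of the bounding box.
Plate: 4.8 × 2.8, A = 13.44 in², y = 1.4 in, Ī = 8.7808 in⁴.
Hole 1 (subtracted): ⌀0.4, A = 0.12566 in², y = 1.4 in, Ī = 0.0012566 in⁴.
Hole 2 (subtracted): ⌀0.4, A = 0.12566 in², y = 1.4 in, Ī = 0.0012566 in⁴.
By symmetry the centroid is at mid-height, ȳ = 1.4 in.
All pieces are centred on the horizontal axis through the centroid, so I = ΣĪ (holes subtracted) = 8.7783 in⁴.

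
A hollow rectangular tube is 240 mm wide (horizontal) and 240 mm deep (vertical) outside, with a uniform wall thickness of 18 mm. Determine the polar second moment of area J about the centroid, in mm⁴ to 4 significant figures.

J ≈ 2.643 × 10⁸ mm⁴

Break the section into simple shapes (no overlaps), measuring from the bottom-left corner of the bounding box.
Outer rectangle: 240 × 240, A = 57 600 mm², y = 120 mm, Ī = 276 480 000 mm⁴.
Inner void (subtracted): 204 × 204, A = 41 616 mm², y = 120 mm, Ī = 144 324 288 mm⁴.
By symmetry the centroid is at mid-height, ȳ = 120 mm.
All pieces are centred on the centroidal x-axis, so I = ΣĪ (holes subtracted) = 132 155 712 mm⁴.
Repeating about the centroidal y-axis gives I_y = 132 155 712 mm⁴.
Polar second moment: J = I_x + I_y = 264 311 424 mm⁴.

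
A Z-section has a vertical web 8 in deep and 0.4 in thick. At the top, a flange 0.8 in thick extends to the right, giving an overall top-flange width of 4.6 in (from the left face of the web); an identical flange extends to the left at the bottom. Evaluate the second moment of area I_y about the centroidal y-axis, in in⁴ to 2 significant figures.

Decompose the section into non-overlapping parts with the origin at the bottom-left of its bounding rectangle.
Web: 0.4 × 8, A = 3.2 in², x = 4.4 in, Ī = 0.04267 in⁴.
Top flange (beyond web): 4.2 × 0.8, A = 3.36 in², x = 6.7 in, Ī = 4.939 in⁴.
Bottom flange (beyond web): 4.2 × 0.8, A = 3.36 in², x = 2.1 in, Ī = 4.939 in⁴.
Centroid: x̄ = ΣA·x / ΣA = 4.4 in.
Transfer each piece to the centroidal y-axis using Ī + A·d² with d = x − 4.4:
  web: d = 0 in → contributes +0.04267 in⁴
  top flange (beyond web): d = 2.3 in → contributes +22.71 in⁴
  bottom flange (beyond web): d = -2.3 in → contributes +22.71 in⁴
Total I = 45.47 in⁴.

I_y ≈ 45 in⁴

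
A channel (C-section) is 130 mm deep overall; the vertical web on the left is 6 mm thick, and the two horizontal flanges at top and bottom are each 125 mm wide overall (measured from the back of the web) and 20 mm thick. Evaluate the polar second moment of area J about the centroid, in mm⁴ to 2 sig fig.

Split into non-overlapping primitives; take the origin at the lower-left of the bounding box.
Web: 6 × 130, A = 780 mm², y = 65 mm, Ī = 1 098 500 mm⁴.
Top flange (beyond web): 119 × 20, A = 2 380 mm², y = 120 mm, Ī = 79 333 mm⁴.
Bottom flange (beyond web): 119 × 20, A = 2 380 mm², y = 10 mm, Ī = 79 333 mm⁴.
By symmetry the centroid is at mid-height, ȳ = 65 mm.
Transfer each piece to the centroidal x-axis using Ī + A·d² with d = y − 65:
  web: d = 0 mm → contributes +1 098 500 mm⁴
  top flange (beyond web): d = 55 mm → contributes +7 278 833 mm⁴
  bottom flange (beyond web): d = -55 mm → contributes +7 278 833 mm⁴
Total I = 15 656 167 mm⁴.
For the y-axis: x̄ = 56.7 mm.
Repeating about the centroidal y-axis gives I_y = 8 237 429 mm⁴.
Polar second moment: J = I_x + I_y = 23 893 596 mm⁴.

J ≈ 2.4 × 10⁷ mm⁴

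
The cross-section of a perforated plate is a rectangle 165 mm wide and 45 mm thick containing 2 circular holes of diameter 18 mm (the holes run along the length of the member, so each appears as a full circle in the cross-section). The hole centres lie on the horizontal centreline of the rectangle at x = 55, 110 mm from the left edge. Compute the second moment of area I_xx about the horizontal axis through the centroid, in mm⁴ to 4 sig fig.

I_xx ≈ 1.243 × 10⁶ mm⁴

Treat the section as a set of non-overlapping primitives; coordinates are from the bounding-box lower-left.
Plate: 165 × 45, A = 7 425 mm², y = 22.5 mm, Ī = 1 252 969 mm⁴.
Hole 1 (subtracted): ⌀18, A = 254.469 mm², y = 22.5 mm, Ī = 5 153 mm⁴.
Hole 2 (subtracted): ⌀18, A = 254.469 mm², y = 22.5 mm, Ī = 5 153 mm⁴.
By symmetry the centroid is at mid-height, ȳ = 22.5 mm.
All pieces are centred on the horizontal axis through the centroid, so I = ΣĪ (holes subtracted) = 1 242 663 mm⁴.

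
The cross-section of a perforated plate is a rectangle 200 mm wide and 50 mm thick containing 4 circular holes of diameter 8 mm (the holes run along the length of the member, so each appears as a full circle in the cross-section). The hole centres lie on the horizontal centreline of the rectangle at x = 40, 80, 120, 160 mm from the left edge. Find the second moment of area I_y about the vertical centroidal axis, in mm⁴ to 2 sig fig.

Split into non-overlapping primitives; take the origin at the lower-left of the bounding box.
Plate: 200 × 50, A = 10 000 mm², x = 100 mm, Ī = 33 333 333 mm⁴.
Hole 1 (subtracted): ⌀8, A = 50.27 mm², x = 40 mm, Ī = 201.1 mm⁴.
Hole 2 (subtracted): ⌀8, A = 50.27 mm², x = 80 mm, Ī = 201.1 mm⁴.
Hole 3 (subtracted): ⌀8, A = 50.27 mm², x = 120 mm, Ī = 201.1 mm⁴.
Hole 4 (subtracted): ⌀8, A = 50.27 mm², x = 160 mm, Ī = 201.1 mm⁴.
By symmetry the centroid is at mid-width, x̄ = 100 mm.
Transfer each piece to the vertical centroidal axis using Ī + A·d² with d = x − 100:
  plate: d = 0 mm → contributes +33 333 333 mm⁴
  hole 1: d = -60 mm → contributes −181 157 mm⁴
  hole 2: d = -20 mm → contributes −20 307 mm⁴
  hole 3: d = 20 mm → contributes −20 307 mm⁴
  hole 4: d = 60 mm → contributes −181 157 mm⁴
Total I = 32 930 405 mm⁴.

I_y ≈ 3.3 × 10⁷ mm⁴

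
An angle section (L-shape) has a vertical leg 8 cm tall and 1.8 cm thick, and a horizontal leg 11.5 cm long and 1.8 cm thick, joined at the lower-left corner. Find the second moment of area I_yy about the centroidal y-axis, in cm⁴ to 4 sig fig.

Treat the section as a set of non-overlapping primitives; coordinates are from the bounding-box lower-left.
Vertical leg: 1.8 × 8, A = 14.4 cm², x = 0.9 cm, Ī = 3.888 cm⁴.
Horizontal leg (remainder): 9.7 × 1.8, A = 17.46 cm², x = 6.65 cm, Ī = 136.901 cm⁴.
Centroid: x̄ = ΣA·x / ΣA = 4.05113 cm.
Transfer each piece to the centroidal y-axis using Ī + A·d² with d = x − 4.05113:
  vertical leg: d = -3.15113 cm → contributes +146.875 cm⁴
  horizontal leg (remainder): d = 2.59887 cm → contributes +254.828 cm⁴
Total I = 401.703 cm⁴.

I_yy ≈ 401.7 cm⁴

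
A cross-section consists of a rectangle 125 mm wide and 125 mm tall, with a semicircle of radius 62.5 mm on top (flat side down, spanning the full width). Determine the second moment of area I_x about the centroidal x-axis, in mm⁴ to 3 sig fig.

I_x ≈ 5.69 × 10⁷ mm⁴

Decompose the section into non-overlapping parts with the origin at the bottom-left of its bounding rectangle.
Rectangular body: 125 × 125, A = 15 625 mm², y = 62.5 mm, Ī = 20 345 052 mm⁴.
Semicircular cap: semicircle r = 62.5, A = 6135.9 mm², y = 151.53 mm, Ī = 1 674 758 mm⁴.
Centroid: ȳ = ΣA·y / ΣA = 87.603 mm.
Transfer each piece to the centroidal x-axis using Ī + A·d² with d = y − 87.603:
  rectangular body: d = -25.103 mm → contributes +30 190 993 mm⁴
  semicircular cap: d = 63.923 mm → contributes +26 747 241 mm⁴
Total I = 56 938 234 mm⁴.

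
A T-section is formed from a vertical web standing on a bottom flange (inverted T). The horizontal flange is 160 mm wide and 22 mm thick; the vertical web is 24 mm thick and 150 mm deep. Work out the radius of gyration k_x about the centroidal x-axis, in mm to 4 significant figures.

k_x ≈ 53.07 mm

Break the section into simple shapes (no overlaps), measuring from the bottom-left corner of the bounding box.
Flange: 160 × 22, A = 3 520 mm², y = 11 mm, Ī = 141 973 mm⁴.
Web: 24 × 150, A = 3 600 mm², y = 97 mm, Ī = 6 750 000 mm⁴.
Centroid: ȳ = ΣA·y / ΣA = 54.4831 mm.
Transfer each piece to the centroidal x-axis using Ī + A·d² with d = y − 54.4831:
  flange: d = -43.4831 mm → contributes +6 797 533 mm⁴
  web: d = 42.5169 mm → contributes +13 257 658 mm⁴
Total I = 20 055 191 mm⁴.
Radius of gyration: k = √(I/A) = √(20 055 191 / 7 120) = 53.073 mm.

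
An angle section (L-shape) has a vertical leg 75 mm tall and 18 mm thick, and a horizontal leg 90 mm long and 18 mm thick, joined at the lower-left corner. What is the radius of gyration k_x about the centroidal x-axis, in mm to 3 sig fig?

k_x ≈ 21.3 mm

Break the section into simple shapes (no overlaps), measuring from the bottom-left corner of the bounding box.
Vertical leg: 18 × 75, A = 1 350 mm², y = 37.5 mm, Ī = 632 813 mm⁴.
Horizontal leg (remainder): 72 × 18, A = 1 296 mm², y = 9 mm, Ī = 34 992 mm⁴.
Centroid: ȳ = ΣA·y / ΣA = 23.541 mm.
Transfer each piece to the centroidal x-axis using Ī + A·d² with d = y − 23.541:
  vertical leg: d = 13.959 mm → contributes +895 872 mm⁴
  horizontal leg (remainder): d = -14.541 mm → contributes +309 012 mm⁴
Total I = 1 204 884 mm⁴.
Radius of gyration: k = √(I/A) = √(1 204 884 / 2 646) = 21.339 mm.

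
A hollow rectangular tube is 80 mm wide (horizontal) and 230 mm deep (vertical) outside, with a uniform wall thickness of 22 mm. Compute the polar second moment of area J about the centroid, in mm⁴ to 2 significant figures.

J ≈ 7.1 × 10⁷ mm⁴

Treat the section as a set of non-overlapping primitives; coordinates are from the bounding-box lower-left.
Outer rectangle: 80 × 230, A = 18 400 mm², y = 115 mm, Ī = 81 113 333 mm⁴.
Inner void (subtracted): 36 × 186, A = 6 696 mm², y = 115 mm, Ī = 19 304 568 mm⁴.
By symmetry the centroid is at mid-height, ȳ = 115 mm.
All pieces are centred on the centroidal x-axis, so I = ΣĪ (holes subtracted) = 61 808 765 mm⁴.
Repeating about the centroidal y-axis gives I_y = 9 090 165 mm⁴.
Polar second moment: J = I_x + I_y = 70 898 931 mm⁴.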